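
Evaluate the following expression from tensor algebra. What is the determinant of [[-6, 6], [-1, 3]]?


For a 2x2 matrix [[a, b], [c, d]], det = a*d - b*c.
a = -6, b = 6, c = -1, d = 3
a*d = -6 * 3 = -18
b*c = 6 * -1 = -6
det = -18 - -6 = -12

-12


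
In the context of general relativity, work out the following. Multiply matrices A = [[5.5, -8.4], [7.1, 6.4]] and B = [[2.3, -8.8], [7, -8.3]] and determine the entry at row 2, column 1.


(AB)_{ij} = sum_k A_{ik} B_{kj}.
For i=2, j=1:
A_{21} * B_{11} = 7.1 * 2.3 = 16.33
A_{22} * B_{21} = 6.4 * 7 = 44.8
Sum = 16.33 + 44.8 = 61.13

61.13


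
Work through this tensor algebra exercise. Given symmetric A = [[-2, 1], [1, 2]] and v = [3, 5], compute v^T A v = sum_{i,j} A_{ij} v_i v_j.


First compute Av:
(Av)_1 = -2*3 + 1*5 = -1
(Av)_2 = 1*3 + 2*5 = 13
Av = [-1, 13]
Then v^T (Av) = 3*-1 + 5*13
= -3 + 65 = 62

62


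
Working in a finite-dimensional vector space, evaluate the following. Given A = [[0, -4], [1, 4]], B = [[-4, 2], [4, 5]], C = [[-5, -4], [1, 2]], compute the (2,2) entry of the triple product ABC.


(ABC)_{22} = sum_m (AB)_{2m} C_{m2}. First compute row 2 of AB.
(AB)_{21} = 1*-4 + 4*4 = 12
(AB)_{22} = 1*2 + 4*5 = 22
Now contract with column 2 of C:
(AB)_{21} * C_{12} = 12 * -4 = -48
(AB)_{22} * C_{22} = 22 * 2 = 44
(ABC)_{22} = -48 + 44 = -4

-4


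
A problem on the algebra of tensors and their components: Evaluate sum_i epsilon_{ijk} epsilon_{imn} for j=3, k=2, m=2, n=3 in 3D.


Using the identity: epsilon_{ijk} epsilon_{imn} = delta_{jm} delta_{kn} - delta_{jn} delta_{km}.
delta_{32} = 0
delta_{23} = 0
delta_{33} = 1
delta_{22} = 1
Result = 0 * 0 - 1 * 1 = 0 - 1 = -1

-1


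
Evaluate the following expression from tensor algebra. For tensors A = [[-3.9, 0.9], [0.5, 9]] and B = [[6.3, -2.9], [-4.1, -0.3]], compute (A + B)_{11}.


Tensor addition is component-wise: (A + B)_{ij} = A_{ij} + B_{ij}.
A_{11} = -3.9
B_{11} = 6.3
(A + B)_{11} = -3.9 + 6.3 = 2.4

2.4


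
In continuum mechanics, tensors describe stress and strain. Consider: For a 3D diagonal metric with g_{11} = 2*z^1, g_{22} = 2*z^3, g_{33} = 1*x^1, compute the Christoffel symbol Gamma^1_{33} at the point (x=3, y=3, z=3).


For a diagonal metric, Gamma^k_{ij} = (1/2) g^{kk} (dg_{ik}/dx_j + dg_{jk}/dx_i - dg_{ij}/dx_k).
The metric is diagonal, so g_{ab} = 0 for a != b.
At the given point: g_{11} = 6, g_{22} = 54, g_{33} = 3
g^{11} = 1/6
dg_{31}/dx_3 = 0 (off-diagonal)
dg_{31}/dx_3 = 0 (off-diagonal)
dg_{33}/dx_1 = dg_{33}/dx_1 = 1
Numerator = 0 + 0 - 1 = -1
Gamma^1_{33} = -1 / (2 * 6) = -1/12

-1/12


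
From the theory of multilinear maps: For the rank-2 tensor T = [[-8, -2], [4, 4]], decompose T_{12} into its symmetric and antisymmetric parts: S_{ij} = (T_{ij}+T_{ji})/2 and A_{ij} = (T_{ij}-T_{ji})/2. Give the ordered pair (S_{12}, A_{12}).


T_{12} = -2
T_{21} = 4
S_{12} = (-2 + 4)/2 = 2/2 = 1
A_{12} = (-2 - 4)/2 = -6/2 = -3
Check: S + A = 1 + -3 = -2 = T_{12}.

(1, -3)


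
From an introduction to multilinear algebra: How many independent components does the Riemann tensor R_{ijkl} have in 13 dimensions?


The Riemann tensor in d dimensions has d^2(d^2 - 1)/12 independent components.
d = 13, so d^2 = 169
d^2 - 1 = 168
d^2(d^2 - 1) = 169 * 168 = 28392
Divide by 12: 28392 / 12 = 2366

2366


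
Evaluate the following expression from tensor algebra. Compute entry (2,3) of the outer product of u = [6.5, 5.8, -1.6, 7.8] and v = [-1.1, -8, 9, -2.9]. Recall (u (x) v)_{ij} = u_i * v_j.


The outer product entry T_{ij} = u_i * v_j.
We need i=2, j=3.
u_2 = 5.8, v_3 = 9
T_{2,3} = 5.8 * 9 = 52.2

52.2


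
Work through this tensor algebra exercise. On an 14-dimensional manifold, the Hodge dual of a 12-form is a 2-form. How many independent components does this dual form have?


The Hodge dual of a p-form on an n-dimensional manifold is an (n-p)-form.
n = 14, p = 12, so dual degree = 14 - 12 = 2
The number of components is C(n, n-p) = C(14, 2) = 91

91


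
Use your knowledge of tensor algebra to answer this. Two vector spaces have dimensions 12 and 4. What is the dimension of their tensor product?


The dimension of a tensor product is the product of dimensions.
dim(V) = 12, dim(W) = 4
dim(V (x) W) = 12 * 4 = 48

48


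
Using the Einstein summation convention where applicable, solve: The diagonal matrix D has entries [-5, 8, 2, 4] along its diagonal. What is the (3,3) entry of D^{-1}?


For a diagonal matrix, the inverse has entries (D^{-1})_{ii} = 1/d_{ii}.
The diagonal entries are: d_{11} = -5, d_{22} = 8, d_{33} = 2, d_{44} = 4
We need (D^{-1})_{33} = 1/d_{33} = 1/2 = 1/2

1/2


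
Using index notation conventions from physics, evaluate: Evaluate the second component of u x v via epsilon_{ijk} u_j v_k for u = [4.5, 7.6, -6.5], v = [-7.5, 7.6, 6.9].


(u x v)_2 = sum_{j,k} epsilon_{2jk} u_j v_k. Only permutations of (1,2,3) contribute; the two non-zero terms are:
eps_{213} u_1 v_3 = -1 * 4.5 * 6.9 = -31.05
eps_{231} u_3 v_1 = 1 * -6.5 * -7.5 = 48.75
(u x v)_2 = 17.7

17.7


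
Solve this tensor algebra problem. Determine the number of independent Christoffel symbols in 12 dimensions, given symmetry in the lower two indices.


Christoffel symbols Gamma^k_{ij} are symmetric in i,j, so there are d * d(d+1)/2 independent symbols.
d = 12
d(d+1)/2 = 12 * 13 / 2 = 78
Total = 12 * 78 = 936

936


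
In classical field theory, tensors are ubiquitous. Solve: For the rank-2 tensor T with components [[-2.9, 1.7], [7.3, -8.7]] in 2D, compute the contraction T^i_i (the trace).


The contraction (trace) of a rank-2 tensor is the sum of its diagonal elements.
Diagonal entries: A[1,1] = -2.9, A[2,2] = -8.7
Tr(A) = -2.9 + -8.7 = -11.6

-11.6


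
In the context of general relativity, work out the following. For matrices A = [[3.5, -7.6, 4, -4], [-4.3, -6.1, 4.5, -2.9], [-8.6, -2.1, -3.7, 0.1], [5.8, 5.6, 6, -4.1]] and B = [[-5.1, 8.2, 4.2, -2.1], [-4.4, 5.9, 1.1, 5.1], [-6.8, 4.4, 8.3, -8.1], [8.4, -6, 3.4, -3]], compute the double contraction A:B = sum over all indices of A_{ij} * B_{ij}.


A:B = sum over all i,j of A_{ij} * B_{ij}.
Row 1: 3.5*-5.1=-17.85, -7.6*8.2=-62.32, 4*4.2=16.8, -4*-2.1=8.4 => row sum = -54.97
Row 2: -4.3*-4.4=18.92, -6.1*5.9=-35.99, 4.5*1.1=4.95, -2.9*5.1=-14.79 => row sum = -26.91
Row 3: -8.6*-6.8=58.48, -2.1*4.4=-9.24, -3.7*8.3=-30.71, 0.1*-8.1=-0.81 => row sum = 17.72
Row 4: 5.8*8.4=48.72, 5.6*-6=-33.6, 6*3.4=20.4, -4.1*-3=12.3 => row sum = 47.82
Total = -54.97 + -26.91 + 17.72 + 47.82 = -16.34

-16.34


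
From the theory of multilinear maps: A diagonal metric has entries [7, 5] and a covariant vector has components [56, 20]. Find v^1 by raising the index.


To raise an index with a diagonal metric: v^i = v_i / g_{ii}.
For index 1: v_1 = 56, g_{11} = 7
v^1 = 56 / 7 = 8

8


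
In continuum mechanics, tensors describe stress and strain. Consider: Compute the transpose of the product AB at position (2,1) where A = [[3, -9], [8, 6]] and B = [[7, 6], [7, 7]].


(AB)^T_{ij} = (AB)_{ji} = sum_k A_{jk} B_{ki}.
For i=2, j=1 we need (AB)_{12}:
A_{11} * B_{12} = 3 * 6 = 18
A_{12} * B_{22} = -9 * 7 = -63
Sum = 18 + -63 = -45

-45


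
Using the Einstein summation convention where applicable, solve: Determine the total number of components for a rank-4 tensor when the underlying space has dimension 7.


The number of components of a rank-r tensor in d dimensions is d^r.
Here d = 7 and r = 4.
7^4 = 2401

2401


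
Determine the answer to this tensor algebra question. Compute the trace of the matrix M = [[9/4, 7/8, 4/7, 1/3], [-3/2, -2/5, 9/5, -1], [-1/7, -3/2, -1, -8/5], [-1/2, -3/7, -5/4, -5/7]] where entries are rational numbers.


The trace is the sum of diagonal entries.
Diagonal: M[1,1] = 9/4, M[2,2] = -2/5, M[3,3] = -1, M[4,4] = -5/7
Tr(M) = 9/4 + -2/5 + -1 + -5/7
Computing step by step:
After adding M[1,1]: 9/4
After adding M[2,2]: 37/20
After adding M[3,3]: 17/20
After adding M[4,4]: 19/140
Tr(M) = 19/140

19/140


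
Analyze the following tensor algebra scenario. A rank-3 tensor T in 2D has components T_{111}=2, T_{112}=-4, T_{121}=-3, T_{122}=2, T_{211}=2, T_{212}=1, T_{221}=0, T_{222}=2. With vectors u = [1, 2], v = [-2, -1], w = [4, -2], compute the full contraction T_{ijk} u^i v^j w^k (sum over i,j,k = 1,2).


S = sum over i,j,k of T_{ijk} u_i v_j w_k. Expanding all 8 terms:
T_{111}*u_1*v_1*w_1 = 2*1*-2*4 = -16  (running total: -16)
T_{112}*u_1*v_1*w_2 = -4*1*-2*-2 = -16  (running total: -32)
T_{121}*u_1*v_2*w_1 = -3*1*-1*4 = 12  (running total: -20)
T_{122}*u_1*v_2*w_2 = 2*1*-1*-2 = 4  (running total: -16)
T_{211}*u_2*v_1*w_1 = 2*2*-2*4 = -32  (running total: -48)
T_{212}*u_2*v_1*w_2 = 1*2*-2*-2 = 8  (running total: -40)
T_{221}*u_2*v_2*w_1 = 0*2*-1*4 = 0  (running total: -40)
T_{222}*u_2*v_2*w_2 = 2*2*-1*-2 = 8  (running total: -32)
S = -32

-32


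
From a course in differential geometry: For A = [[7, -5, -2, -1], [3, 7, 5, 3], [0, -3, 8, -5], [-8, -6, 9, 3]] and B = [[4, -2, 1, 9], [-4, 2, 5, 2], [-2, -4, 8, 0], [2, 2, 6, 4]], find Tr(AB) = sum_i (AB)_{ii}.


Tr(AB) = sum_i (AB)_{ii} where (AB)_{ii} = sum_k A_{ik} B_{ki}.
(AB)_{11} = 7*4 + -5*-4 + -2*-2 + -1*2 = 50
(AB)_{22} = 3*-2 + 7*2 + 5*-4 + 3*2 = -6
(AB)_{33} = 0*1 + -3*5 + 8*8 + -5*6 = 19
(AB)_{44} = -8*9 + -6*2 + 9*0 + 3*4 = -72
Tr(AB) = 50 + -6 + 19 + -72 = -9

-9


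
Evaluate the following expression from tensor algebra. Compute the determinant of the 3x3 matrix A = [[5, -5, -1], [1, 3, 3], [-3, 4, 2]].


Expanding along the first row, det(A) = a11*M_11 - a12*M_12 + a13*M_13, where M_1j is the (1,j) minor.
Minor M_11 = 3*2 - 3*4 = -6
Minor M_12 = 1*2 - 3*-3 = 11
Minor M_13 = 1*4 - 3*-3 = 13
det = 5*(-6) - -5*(11) + -1*(13)
    = -30 - -55 + -13
    = 12

12


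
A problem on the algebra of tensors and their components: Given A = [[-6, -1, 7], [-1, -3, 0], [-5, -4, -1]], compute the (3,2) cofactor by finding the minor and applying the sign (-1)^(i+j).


To find cofactor C_{32}, delete row 3 and column 2.
The resulting 2x2 submatrix is: [[-6, 7], [-1, 0]]
Minor M_{32} = -6*0 - 7*-1
  = 0 - -7 = 7
Sign = (-1)^(3+2) = (-1)^5 = -1
Cofactor C_{32} = -1 * 7 = -7

-7


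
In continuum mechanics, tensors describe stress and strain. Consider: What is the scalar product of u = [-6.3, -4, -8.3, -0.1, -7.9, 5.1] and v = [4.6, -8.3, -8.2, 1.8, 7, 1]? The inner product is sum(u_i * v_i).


The inner product u . v = sum of u_i * v_i.
Term-by-term: -6.3 * 4.6, -4 * -8.3, -8.3 * -8.2, -0.1 * 1.8, -7.9 * 7, 5.1 * 1
Products: -28.98, 33.2, 68.06, -0.18, -55.3, 5.1
Sum = -28.98 + 33.2 + 68.06 + -0.18 + -55.3 + 5.1 = 21.9

21.9


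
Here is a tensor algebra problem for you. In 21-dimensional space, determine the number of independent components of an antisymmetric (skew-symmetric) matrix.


An antisymmetric rank-2 tensor satisfies A_{ij} = -A_{ji}, so diagonal entries are zero.
The independent components are the upper-triangular entries: C(n, 2) = n(n-1)/2.
n = 21
C(21, 2) = 21 * 20 / 2 = 420 / 2 = 210

210


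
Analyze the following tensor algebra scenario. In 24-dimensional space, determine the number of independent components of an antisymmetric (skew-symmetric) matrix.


An antisymmetric rank-2 tensor satisfies A_{ij} = -A_{ji}, so diagonal entries are zero.
The independent components are the upper-triangular entries: C(n, 2) = n(n-1)/2.
n = 24
C(24, 2) = 24 * 23 / 2 = 552 / 2 = 276

276


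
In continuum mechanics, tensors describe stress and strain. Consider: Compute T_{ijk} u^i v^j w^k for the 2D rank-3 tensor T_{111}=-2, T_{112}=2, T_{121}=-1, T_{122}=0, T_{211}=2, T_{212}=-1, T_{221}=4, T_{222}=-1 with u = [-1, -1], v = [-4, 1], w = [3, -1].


S = sum over i,j,k of T_{ijk} u_i v_j w_k. Expanding all 8 terms:
T_{111}*u_1*v_1*w_1 = -2*-1*-4*3 = -24  (running total: -24)
T_{112}*u_1*v_1*w_2 = 2*-1*-4*-1 = -8  (running total: -32)
T_{121}*u_1*v_2*w_1 = -1*-1*1*3 = 3  (running total: -29)
T_{122}*u_1*v_2*w_2 = 0*-1*1*-1 = 0  (running total: -29)
T_{211}*u_2*v_1*w_1 = 2*-1*-4*3 = 24  (running total: -5)
T_{212}*u_2*v_1*w_2 = -1*-1*-4*-1 = 4  (running total: -1)
T_{221}*u_2*v_2*w_1 = 4*-1*1*3 = -12  (running total: -13)
T_{222}*u_2*v_2*w_2 = -1*-1*1*-1 = -1  (running total: -14)
S = -14

-14


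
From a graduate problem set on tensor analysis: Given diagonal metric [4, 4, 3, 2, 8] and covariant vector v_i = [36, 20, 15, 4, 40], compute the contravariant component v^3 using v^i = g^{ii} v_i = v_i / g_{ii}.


To raise an index with a diagonal metric: v^i = v_i / g_{ii}.
For index 3: v_3 = 15, g_{33} = 3
v^3 = 15 / 3 = 5

5


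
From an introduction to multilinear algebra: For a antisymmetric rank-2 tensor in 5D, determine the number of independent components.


A antisymmetric rank-2 tensor in d dimensions has d(d-1)/2 independent components.
d = 5
d(d-1)/2 = 5 * 4 / 2 = 20 / 2 = 10

10


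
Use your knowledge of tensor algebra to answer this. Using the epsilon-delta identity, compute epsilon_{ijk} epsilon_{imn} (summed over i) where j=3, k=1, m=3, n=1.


Using the identity: epsilon_{ijk} epsilon_{imn} = delta_{jm} delta_{kn} - delta_{jn} delta_{km}.
delta_{33} = 1
delta_{11} = 1
delta_{31} = 0
delta_{13} = 0
Result = 1 * 1 - 0 * 0 = 1 - 0 = 1

1


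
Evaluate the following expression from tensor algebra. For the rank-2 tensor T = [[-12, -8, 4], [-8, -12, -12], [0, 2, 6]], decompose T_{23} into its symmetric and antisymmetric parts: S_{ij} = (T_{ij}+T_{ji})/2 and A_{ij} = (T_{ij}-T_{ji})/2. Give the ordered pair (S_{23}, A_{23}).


T_{23} = -12
T_{32} = 2
S_{23} = (-12 + 2)/2 = -10/2 = -5
A_{23} = (-12 - 2)/2 = -14/2 = -7
Check: S + A = -5 + -7 = -12 = T_{23}.

(-5, -7)


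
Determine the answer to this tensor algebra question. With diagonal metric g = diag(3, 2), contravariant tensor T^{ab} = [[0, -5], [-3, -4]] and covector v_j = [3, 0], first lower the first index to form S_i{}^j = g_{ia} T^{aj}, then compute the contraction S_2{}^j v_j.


Step 1: lower the first index. For a diagonal metric, g_{ia} T^{aj} = g_{ii} T^{ij} (no sum on i).
g_{22} = 2
S_2{}^1 = 2 * T^{21} = 2 * -3 = -6
S_2{}^2 = 2 * T^{22} = 2 * -4 = -8
Step 2: contract S_2{}^j with v_j.
S_2{}^1 * v_1 = -6 * 3 = -18
S_2{}^2 * v_2 = -8 * 0 = 0
Result = -18 + 0 = -18

-18


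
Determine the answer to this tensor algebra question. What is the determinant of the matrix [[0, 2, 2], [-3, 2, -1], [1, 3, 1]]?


Expanding along the first row, det(A) = a11*M_11 - a12*M_12 + a13*M_13, where M_1j is the (1,j) minor.
Minor M_11 = 2*1 - -1*3 = 5
Minor M_12 = -3*1 - -1*1 = -2
Minor M_13 = -3*3 - 2*1 = -11
det = 0*(5) - 2*(-2) + 2*(-11)
    = 0 - -4 + -22
    = -18

-18


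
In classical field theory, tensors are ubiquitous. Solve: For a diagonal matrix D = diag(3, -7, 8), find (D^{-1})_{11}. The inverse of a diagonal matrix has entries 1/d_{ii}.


For a diagonal matrix, the inverse has entries (D^{-1})_{ii} = 1/d_{ii}.
The diagonal entries are: d_{11} = 3, d_{22} = -7, d_{33} = 8
We need (D^{-1})_{11} = 1/d_{11} = 1/3 = 1/3

1/3


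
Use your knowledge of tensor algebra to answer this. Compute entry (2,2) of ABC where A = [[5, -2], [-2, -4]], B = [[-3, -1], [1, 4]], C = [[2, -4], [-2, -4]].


(ABC)_{22} = sum_m (AB)_{2m} C_{m2}. First compute row 2 of AB.
(AB)_{21} = -2*-3 + -4*1 = 2
(AB)_{22} = -2*-1 + -4*4 = -14
Now contract with column 2 of C:
(AB)_{21} * C_{12} = 2 * -4 = -8
(AB)_{22} * C_{22} = -14 * -4 = 56
(ABC)_{22} = -8 + 56 = 48

48


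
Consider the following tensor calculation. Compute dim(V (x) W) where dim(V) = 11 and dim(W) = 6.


The dimension of a tensor product is the product of dimensions.
dim(V) = 11, dim(W) = 6
dim(V (x) W) = 11 * 6 = 66

66


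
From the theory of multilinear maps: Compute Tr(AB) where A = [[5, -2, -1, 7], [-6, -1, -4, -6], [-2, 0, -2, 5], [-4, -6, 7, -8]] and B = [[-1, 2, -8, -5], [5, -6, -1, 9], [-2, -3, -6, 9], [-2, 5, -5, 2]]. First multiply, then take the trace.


Tr(AB) = sum_i (AB)_{ii} where (AB)_{ii} = sum_k A_{ik} B_{ki}.
(AB)_{11} = 5*-1 + -2*5 + -1*-2 + 7*-2 = -27
(AB)_{22} = -6*2 + -1*-6 + -4*-3 + -6*5 = -24
(AB)_{33} = -2*-8 + 0*-1 + -2*-6 + 5*-5 = 3
(AB)_{44} = -4*-5 + -6*9 + 7*9 + -8*2 = 13
Tr(AB) = -27 + -24 + 3 + 13 = -35

-35


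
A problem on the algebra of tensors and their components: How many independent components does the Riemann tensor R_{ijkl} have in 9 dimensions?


The Riemann tensor in d dimensions has d^2(d^2 - 1)/12 independent components.
d = 9, so d^2 = 81
d^2 - 1 = 80
d^2(d^2 - 1) = 81 * 80 = 6480
Divide by 12: 6480 / 12 = 540

540


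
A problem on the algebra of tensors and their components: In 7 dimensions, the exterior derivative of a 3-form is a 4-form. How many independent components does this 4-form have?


The exterior derivative of a p-form is a (p+1)-form.
Its number of independent components is C(n, p+1).
n = 7, p+1 = 4
C(7, 4) = 35

35


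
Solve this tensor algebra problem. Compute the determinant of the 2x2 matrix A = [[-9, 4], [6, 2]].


For a 2x2 matrix [[a, b], [c, d]], det = a*d - b*c.
a = -9, b = 4, c = 6, d = 2
a*d = -9 * 2 = -18
b*c = 4 * 6 = 24
det = -18 - 24 = -42

-42


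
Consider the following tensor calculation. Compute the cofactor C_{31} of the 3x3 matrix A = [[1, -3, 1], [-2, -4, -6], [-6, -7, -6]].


To find cofactor C_{31}, delete row 3 and column 1.
The resulting 2x2 submatrix is: [[-3, 1], [-4, -6]]
Minor M_{31} = -3*-6 - 1*-4
  = 18 - -4 = 22
Sign = (-1)^(3+1) = (-1)^4 = 1
Cofactor C_{31} = 1 * 22 = 22

22


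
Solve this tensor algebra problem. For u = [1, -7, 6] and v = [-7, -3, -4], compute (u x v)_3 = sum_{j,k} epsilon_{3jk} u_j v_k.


(u x v)_3 = sum_{j,k} epsilon_{3jk} u_j v_k. Only permutations of (1,2,3) contribute; the two non-zero terms are:
eps_{312} u_1 v_2 = 1 * 1 * -3 = -3
eps_{321} u_2 v_1 = -1 * -7 * -7 = -49
(u x v)_3 = -52

-52


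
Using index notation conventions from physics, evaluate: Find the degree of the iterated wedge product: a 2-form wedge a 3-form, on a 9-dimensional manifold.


The degree of a wedge product is the sum of the degrees of the individual forms.
Degrees: 2, 3
Total degree = 2 + 3 = 5

5


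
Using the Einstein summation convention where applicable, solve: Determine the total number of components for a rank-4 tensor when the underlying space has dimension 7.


The number of components of a rank-r tensor in d dimensions is d^r.
Here d = 7 and r = 4.
7^4 = 2401

2401


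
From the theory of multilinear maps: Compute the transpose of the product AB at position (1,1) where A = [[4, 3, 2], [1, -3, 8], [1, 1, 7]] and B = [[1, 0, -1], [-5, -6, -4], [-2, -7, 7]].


(AB)^T_{ij} = (AB)_{ji} = sum_k A_{jk} B_{ki}.
For i=1, j=1 we need (AB)_{11}:
A_{11} * B_{11} = 4 * 1 = 4
A_{12} * B_{21} = 3 * -5 = -15
A_{13} * B_{31} = 2 * -2 = -4
Sum = 4 + -15 + -4 = -15

-15


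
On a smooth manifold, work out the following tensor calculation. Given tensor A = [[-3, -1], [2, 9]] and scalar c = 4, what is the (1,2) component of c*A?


Scalar multiplication: (cA)_{ij} = c * A_{ij}.
c = 4
A_{12} = -1
(cA)_{12} = 4 * -1 = -4

-4


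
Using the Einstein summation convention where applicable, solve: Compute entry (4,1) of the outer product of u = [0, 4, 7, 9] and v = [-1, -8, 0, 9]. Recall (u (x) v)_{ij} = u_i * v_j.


The outer product entry T_{ij} = u_i * v_j.
We need i=4, j=1.
u_4 = 9, v_1 = -1
T_{4,1} = 9 * -1 = -9

-9


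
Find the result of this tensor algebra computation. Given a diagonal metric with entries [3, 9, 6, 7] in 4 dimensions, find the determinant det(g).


For a diagonal metric, the determinant is the product of diagonal entries.
Diagonal entries: 3, 9, 6, 7
det(g) = 3 * 9 * 6 * 7 = 1134

1134


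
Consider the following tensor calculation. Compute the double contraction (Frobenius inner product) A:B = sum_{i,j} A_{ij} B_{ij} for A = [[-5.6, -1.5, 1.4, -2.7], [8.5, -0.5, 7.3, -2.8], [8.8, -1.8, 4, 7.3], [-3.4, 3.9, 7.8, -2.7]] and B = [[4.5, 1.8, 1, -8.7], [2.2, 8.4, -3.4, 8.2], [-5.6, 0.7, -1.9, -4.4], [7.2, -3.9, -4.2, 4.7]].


A:B = sum over all i,j of A_{ij} * B_{ij}.
Row 1: -5.6*4.5=-25.2, -1.5*1.8=-2.7, 1.4*1=1.4, -2.7*-8.7=23.49 => row sum = -3.01
Row 2: 8.5*2.2=18.7, -0.5*8.4=-4.2, 7.3*-3.4=-24.82, -2.8*8.2=-22.96 => row sum = -33.28
Row 3: 8.8*-5.6=-49.28, -1.8*0.7=-1.26, 4*-1.9=-7.6, 7.3*-4.4=-32.12 => row sum = -90.26
Row 4: -3.4*7.2=-24.48, 3.9*-3.9=-15.21, 7.8*-4.2=-32.76, -2.7*4.7=-12.69 => row sum = -85.14
Total = -3.01 + -33.28 + -90.26 + -85.14 = -211.69

-211.69


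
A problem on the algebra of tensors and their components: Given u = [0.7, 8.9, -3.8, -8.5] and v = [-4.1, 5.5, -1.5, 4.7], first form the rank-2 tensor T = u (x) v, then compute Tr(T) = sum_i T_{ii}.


The outer product gives T_{ij} = u_i v_j.
The trace (contraction) is Tr(T) = sum_i T_{ii} = sum_i u_i v_i.
Diagonal entries:
T_{11} = u_1 * v_1 = 0.7 * -4.1 = -2.87
T_{22} = u_2 * v_2 = 8.9 * 5.5 = 48.95
T_{33} = u_3 * v_3 = -3.8 * -1.5 = 5.7
T_{44} = u_4 * v_4 = -8.5 * 4.7 = -39.95
Tr(T) = -2.87 + 48.95 + 5.7 + -39.95 = 11.83

11.83


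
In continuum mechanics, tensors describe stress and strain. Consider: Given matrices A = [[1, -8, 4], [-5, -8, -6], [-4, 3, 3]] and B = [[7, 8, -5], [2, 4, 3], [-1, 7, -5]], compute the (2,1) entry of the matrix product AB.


(AB)_{ij} = sum_k A_{ik} B_{kj}.
For i=2, j=1:
A_{21} * B_{11} = -5 * 7 = -35
A_{22} * B_{21} = -8 * 2 = -16
A_{23} * B_{31} = -6 * -1 = 6
Sum = -35 + -16 + 6 = -45

-45


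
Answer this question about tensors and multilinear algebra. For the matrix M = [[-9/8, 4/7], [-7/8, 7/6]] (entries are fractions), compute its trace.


The trace is the sum of diagonal entries.
Diagonal: M[1,1] = -9/8, M[2,2] = 7/6
Tr(M) = -9/8 + 7/6
Computing step by step:
After adding M[1,1]: -9/8
After adding M[2,2]: 1/24
Tr(M) = 1/24

1/24


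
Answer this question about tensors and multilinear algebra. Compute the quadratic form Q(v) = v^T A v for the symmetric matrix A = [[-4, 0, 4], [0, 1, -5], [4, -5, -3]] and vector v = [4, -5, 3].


First compute Av:
(Av)_1 = -4*4 + 0*-5 + 4*3 = -4
(Av)_2 = 0*4 + 1*-5 + -5*3 = -20
(Av)_3 = 4*4 + -5*-5 + -3*3 = 32
Av = [-4, -20, 32]
Then v^T (Av) = 4*-4 + -5*-20 + 3*32
= -16 + 100 + 96 = 180

180


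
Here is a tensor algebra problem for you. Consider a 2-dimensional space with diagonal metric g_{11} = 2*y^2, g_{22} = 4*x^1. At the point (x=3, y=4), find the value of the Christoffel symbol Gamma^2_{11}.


For a diagonal metric, Gamma^k_{ij} = (1/2) g^{kk} (dg_{ik}/dx_j + dg_{jk}/dx_i - dg_{ij}/dx_k).
The metric is diagonal, so g_{ab} = 0 for a != b.
At the given point: g_{11} = 32, g_{22} = 12
g^{22} = 1/12
dg_{12}/dx_1 = 0 (off-diagonal)
dg_{12}/dx_1 = 0 (off-diagonal)
dg_{11}/dx_2 = dg_{11}/dx_2 = 16
Numerator = 0 + 0 - 16 = -16
Gamma^2_{11} = -16 / (2 * 12) = -2/3

-2/3


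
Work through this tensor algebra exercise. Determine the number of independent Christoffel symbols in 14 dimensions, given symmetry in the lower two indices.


Christoffel symbols Gamma^k_{ij} are symmetric in i,j, so there are d * d(d+1)/2 independent symbols.
d = 14
d(d+1)/2 = 14 * 15 / 2 = 105
Total = 14 * 105 = 1470

1470


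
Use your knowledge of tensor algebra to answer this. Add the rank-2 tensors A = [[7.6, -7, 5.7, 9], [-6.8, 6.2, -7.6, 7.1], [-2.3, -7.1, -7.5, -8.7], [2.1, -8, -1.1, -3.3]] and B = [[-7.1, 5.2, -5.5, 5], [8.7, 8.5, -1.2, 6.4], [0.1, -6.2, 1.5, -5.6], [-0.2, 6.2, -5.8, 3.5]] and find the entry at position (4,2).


Tensor addition is component-wise: (A + B)_{ij} = A_{ij} + B_{ij}.
A_{42} = -8
B_{42} = 6.2
(A + B)_{42} = -8 + 6.2 = -1.8

-1.8


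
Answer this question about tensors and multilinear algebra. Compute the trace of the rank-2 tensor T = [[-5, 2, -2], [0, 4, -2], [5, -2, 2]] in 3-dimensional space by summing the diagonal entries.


The contraction (trace) of a rank-2 tensor is the sum of its diagonal elements.
Diagonal entries: A[1,1] = -5, A[2,2] = 4, A[3,3] = 2
Tr(A) = -5 + 4 + 2 = 1

1


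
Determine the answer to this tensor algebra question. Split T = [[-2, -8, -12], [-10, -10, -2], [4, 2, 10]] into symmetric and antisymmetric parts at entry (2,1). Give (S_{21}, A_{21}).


T_{21} = -10
T_{12} = -8
S_{21} = (-10 + -8)/2 = -18/2 = -9
A_{21} = (-10 - -8)/2 = -2/2 = -1
Check: S + A = -9 + -1 = -10 = T_{21}.

(-9, -1)


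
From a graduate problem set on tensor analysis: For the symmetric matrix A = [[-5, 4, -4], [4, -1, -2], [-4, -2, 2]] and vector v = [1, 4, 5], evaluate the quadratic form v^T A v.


First compute Av:
(Av)_1 = -5*1 + 4*4 + -4*5 = -9
(Av)_2 = 4*1 + -1*4 + -2*5 = -10
(Av)_3 = -4*1 + -2*4 + 2*5 = -2
Av = [-9, -10, -2]
Then v^T (Av) = 1*-9 + 4*-10 + 5*-2
= -9 + -40 + -10 = -59

-59


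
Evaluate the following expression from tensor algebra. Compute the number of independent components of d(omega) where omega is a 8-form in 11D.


The exterior derivative of a p-form is a (p+1)-form.
Its number of independent components is C(n, p+1).
n = 11, p+1 = 9
C(11, 9) = 55

55


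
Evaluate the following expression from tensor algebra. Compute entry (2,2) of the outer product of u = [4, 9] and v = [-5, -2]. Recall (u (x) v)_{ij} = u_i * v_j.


The outer product entry T_{ij} = u_i * v_j.
We need i=2, j=2.
u_2 = 9, v_2 = -2
T_{2,2} = 9 * -2 = -18

-18


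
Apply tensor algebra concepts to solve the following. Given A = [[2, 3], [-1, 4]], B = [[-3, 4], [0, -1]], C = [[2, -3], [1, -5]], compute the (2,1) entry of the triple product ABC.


(ABC)_{21} = sum_m (AB)_{2m} C_{m1}. First compute row 2 of AB.
(AB)_{21} = -1*-3 + 4*0 = 3
(AB)_{22} = -1*4 + 4*-1 = -8
Now contract with column 1 of C:
(AB)_{21} * C_{11} = 3 * 2 = 6
(AB)_{22} * C_{21} = -8 * 1 = -8
(ABC)_{21} = 6 + -8 = -2

-2


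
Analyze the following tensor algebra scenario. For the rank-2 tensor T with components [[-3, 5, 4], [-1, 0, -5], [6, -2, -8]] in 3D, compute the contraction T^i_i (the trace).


The contraction (trace) of a rank-2 tensor is the sum of its diagonal elements.
Diagonal entries: A[1,1] = -3, A[2,2] = 0, A[3,3] = -8
Tr(A) = -3 + 0 + -8 = -11

-11


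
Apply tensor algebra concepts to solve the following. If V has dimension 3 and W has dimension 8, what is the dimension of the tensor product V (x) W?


The dimension of a tensor product is the product of dimensions.
dim(V) = 3, dim(W) = 8
dim(V (x) W) = 3 * 8 = 24

24


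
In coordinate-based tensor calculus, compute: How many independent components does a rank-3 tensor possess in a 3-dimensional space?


The number of components of a rank-r tensor in d dimensions is d^r.
Here d = 3 and r = 3.
3^3 = 27

27


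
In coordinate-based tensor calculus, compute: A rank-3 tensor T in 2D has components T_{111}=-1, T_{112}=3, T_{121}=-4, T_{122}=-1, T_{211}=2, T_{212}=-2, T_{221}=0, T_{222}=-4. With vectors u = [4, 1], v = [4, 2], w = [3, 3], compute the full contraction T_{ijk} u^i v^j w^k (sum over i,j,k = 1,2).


S = sum over i,j,k of T_{ijk} u_i v_j w_k. Expanding all 8 terms:
T_{111}*u_1*v_1*w_1 = -1*4*4*3 = -48  (running total: -48)
T_{112}*u_1*v_1*w_2 = 3*4*4*3 = 144  (running total: 96)
T_{121}*u_1*v_2*w_1 = -4*4*2*3 = -96  (running total: 0)
T_{122}*u_1*v_2*w_2 = -1*4*2*3 = -24  (running total: -24)
T_{211}*u_2*v_1*w_1 = 2*1*4*3 = 24  (running total: 0)
T_{212}*u_2*v_1*w_2 = -2*1*4*3 = -24  (running total: -24)
T_{221}*u_2*v_2*w_1 = 0*1*2*3 = 0  (running total: -24)
T_{222}*u_2*v_2*w_2 = -4*1*2*3 = -24  (running total: -48)
S = -48

-48


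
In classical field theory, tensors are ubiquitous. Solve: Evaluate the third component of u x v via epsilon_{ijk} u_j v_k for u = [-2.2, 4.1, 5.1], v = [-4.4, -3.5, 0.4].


(u x v)_3 = sum_{j,k} epsilon_{3jk} u_j v_k. Only permutations of (1,2,3) contribute; the two non-zero terms are:
eps_{312} u_1 v_2 = 1 * -2.2 * -3.5 = 7.7
eps_{321} u_2 v_1 = -1 * 4.1 * -4.4 = 18.04
(u x v)_3 = 25.74

25.74


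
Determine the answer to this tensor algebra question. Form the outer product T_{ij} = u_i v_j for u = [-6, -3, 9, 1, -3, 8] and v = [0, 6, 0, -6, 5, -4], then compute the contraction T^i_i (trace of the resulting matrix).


The outer product gives T_{ij} = u_i v_j.
The trace (contraction) is Tr(T) = sum_i T_{ii} = sum_i u_i v_i.
Diagonal entries:
T_{11} = u_1 * v_1 = -6 * 0 = 0
T_{22} = u_2 * v_2 = -3 * 6 = -18
T_{33} = u_3 * v_3 = 9 * 0 = 0
T_{44} = u_4 * v_4 = 1 * -6 = -6
T_{55} = u_5 * v_5 = -3 * 5 = -15
T_{66} = u_6 * v_6 = 8 * -4 = -32
Tr(T) = 0 + -18 + 0 + -6 + -15 + -32 = -71

-71


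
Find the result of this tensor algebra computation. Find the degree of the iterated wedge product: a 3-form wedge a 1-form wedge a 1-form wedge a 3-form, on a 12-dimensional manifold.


The degree of a wedge product is the sum of the degrees of the individual forms.
Degrees: 3, 1, 1, 3
Total degree = 3 + 1 + 1 + 3 = 8

8


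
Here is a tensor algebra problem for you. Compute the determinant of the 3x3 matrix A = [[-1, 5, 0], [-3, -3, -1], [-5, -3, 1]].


Expanding along the first row, det(A) = a11*M_11 - a12*M_12 + a13*M_13, where M_1j is the (1,j) minor.
Minor M_11 = -3*1 - -1*-3 = -6
Minor M_12 = -3*1 - -1*-5 = -8
Minor M_13 = -3*-3 - -3*-5 = -6
det = -1*(-6) - 5*(-8) + 0*(-6)
    = 6 - -40 + 0
    = 46

46


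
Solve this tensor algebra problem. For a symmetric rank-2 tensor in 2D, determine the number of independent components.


A symmetric rank-2 tensor in d dimensions has d(d+1)/2 independent components.
d = 2
d(d+1)/2 = 2 * 3 / 2 = 6 / 2 = 3

3


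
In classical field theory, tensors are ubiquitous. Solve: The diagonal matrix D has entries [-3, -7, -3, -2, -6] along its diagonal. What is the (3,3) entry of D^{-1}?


For a diagonal matrix, the inverse has entries (D^{-1})_{ii} = 1/d_{ii}.
The diagonal entries are: d_{11} = -3, d_{22} = -7, d_{33} = -3, d_{44} = -2, d_{55} = -6
We need (D^{-1})_{33} = 1/d_{33} = 1/-3 = -1/3

-1/3


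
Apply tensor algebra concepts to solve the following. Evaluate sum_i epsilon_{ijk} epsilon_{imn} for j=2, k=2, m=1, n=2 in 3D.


Using the identity: epsilon_{ijk} epsilon_{imn} = delta_{jm} delta_{kn} - delta_{jn} delta_{km}.
delta_{21} = 0
delta_{22} = 1
delta_{22} = 1
delta_{21} = 0
Result = 0 * 1 - 1 * 0 = 0 - 0 = 0

0


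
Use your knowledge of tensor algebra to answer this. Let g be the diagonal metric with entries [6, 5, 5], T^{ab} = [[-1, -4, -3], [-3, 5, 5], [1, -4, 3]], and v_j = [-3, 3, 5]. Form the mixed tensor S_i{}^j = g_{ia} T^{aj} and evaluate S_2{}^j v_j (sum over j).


Step 1: lower the first index. For a diagonal metric, g_{ia} T^{aj} = g_{ii} T^{ij} (no sum on i).
g_{22} = 5
S_2{}^1 = 5 * T^{21} = 5 * -3 = -15
S_2{}^2 = 5 * T^{22} = 5 * 5 = 25
S_2{}^3 = 5 * T^{23} = 5 * 5 = 25
Step 2: contract S_2{}^j with v_j.
S_2{}^1 * v_1 = -15 * -3 = 45
S_2{}^2 * v_2 = 25 * 3 = 75
S_2{}^3 * v_3 = 25 * 5 = 125
Result = 45 + 75 + 125 = 245

245


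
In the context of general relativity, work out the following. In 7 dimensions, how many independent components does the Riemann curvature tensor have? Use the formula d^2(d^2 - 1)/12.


The Riemann tensor in d dimensions has d^2(d^2 - 1)/12 independent components.
d = 7, so d^2 = 49
d^2 - 1 = 48
d^2(d^2 - 1) = 49 * 48 = 2352
Divide by 12: 2352 / 12 = 196

196


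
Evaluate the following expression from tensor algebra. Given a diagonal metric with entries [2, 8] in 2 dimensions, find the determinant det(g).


For a diagonal metric, the determinant is the product of diagonal entries.
Diagonal entries: 2, 8
det(g) = 2 * 8 = 16

16


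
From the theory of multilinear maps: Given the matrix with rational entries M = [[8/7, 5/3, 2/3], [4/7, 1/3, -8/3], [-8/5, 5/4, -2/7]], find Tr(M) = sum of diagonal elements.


The trace is the sum of diagonal entries.
Diagonal: M[1,1] = 8/7, M[2,2] = 1/3, M[3,3] = -2/7
Tr(M) = 8/7 + 1/3 + -2/7
Computing step by step:
After adding M[1,1]: 8/7
After adding M[2,2]: 31/21
After adding M[3,3]: 25/21
Tr(M) = 25/21

25/21


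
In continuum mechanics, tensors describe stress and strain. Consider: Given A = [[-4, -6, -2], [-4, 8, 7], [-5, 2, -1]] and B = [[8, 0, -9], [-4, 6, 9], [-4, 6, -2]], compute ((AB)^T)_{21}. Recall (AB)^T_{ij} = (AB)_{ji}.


(AB)^T_{ij} = (AB)_{ji} = sum_k A_{jk} B_{ki}.
For i=2, j=1 we need (AB)_{12}:
A_{11} * B_{12} = -4 * 0 = 0
A_{12} * B_{22} = -6 * 6 = -36
A_{13} * B_{32} = -2 * 6 = -12
Sum = 0 + -36 + -12 = -48

-48


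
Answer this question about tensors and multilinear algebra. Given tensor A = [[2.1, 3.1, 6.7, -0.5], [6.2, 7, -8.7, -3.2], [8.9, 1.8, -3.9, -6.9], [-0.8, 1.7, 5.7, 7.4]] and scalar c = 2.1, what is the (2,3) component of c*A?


Scalar multiplication: (cA)_{ij} = c * A_{ij}.
c = 2.1
A_{23} = -8.7
(cA)_{23} = 2.1 * -8.7 = -18.27

-18.27


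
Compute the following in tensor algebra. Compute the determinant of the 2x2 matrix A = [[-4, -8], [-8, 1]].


For a 2x2 matrix [[a, b], [c, d]], det = a*d - b*c.
a = -4, b = -8, c = -8, d = 1
a*d = -4 * 1 = -4
b*c = -8 * -8 = 64
det = -4 - 64 = -68

-68


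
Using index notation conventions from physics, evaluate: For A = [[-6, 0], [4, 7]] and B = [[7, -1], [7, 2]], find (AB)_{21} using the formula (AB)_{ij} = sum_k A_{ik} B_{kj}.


(AB)_{ij} = sum_k A_{ik} B_{kj}.
For i=2, j=1:
A_{21} * B_{11} = 4 * 7 = 28
A_{22} * B_{21} = 7 * 7 = 49
Sum = 28 + 49 = 77

77


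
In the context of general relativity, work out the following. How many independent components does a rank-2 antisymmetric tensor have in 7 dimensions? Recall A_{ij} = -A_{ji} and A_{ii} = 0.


An antisymmetric rank-2 tensor satisfies A_{ij} = -A_{ji}, so diagonal entries are zero.
The independent components are the upper-triangular entries: C(n, 2) = n(n-1)/2.
n = 7
C(7, 2) = 7 * 6 / 2 = 42 / 2 = 21

21


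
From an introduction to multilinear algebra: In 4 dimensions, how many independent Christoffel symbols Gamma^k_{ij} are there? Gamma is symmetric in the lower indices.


Christoffel symbols Gamma^k_{ij} are symmetric in i,j, so there are d * d(d+1)/2 independent symbols.
d = 4
d(d+1)/2 = 4 * 5 / 2 = 10
Total = 4 * 10 = 40

40


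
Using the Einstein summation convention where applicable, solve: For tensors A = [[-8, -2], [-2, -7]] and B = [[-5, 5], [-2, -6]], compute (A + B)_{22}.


Tensor addition is component-wise: (A + B)_{ij} = A_{ij} + B_{ij}.
A_{22} = -7
B_{22} = -6
(A + B)_{22} = -7 + -6 = -13

-13


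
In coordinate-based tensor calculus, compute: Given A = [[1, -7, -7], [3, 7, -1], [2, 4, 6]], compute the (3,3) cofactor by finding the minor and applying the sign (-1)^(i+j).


To find cofactor C_{33}, delete row 3 and column 3.
The resulting 2x2 submatrix is: [[1, -7], [3, 7]]
Minor M_{33} = 1*7 - -7*3
  = 7 - -21 = 28
Sign = (-1)^(3+3) = (-1)^6 = 1
Cofactor C_{33} = 1 * 28 = 28

28


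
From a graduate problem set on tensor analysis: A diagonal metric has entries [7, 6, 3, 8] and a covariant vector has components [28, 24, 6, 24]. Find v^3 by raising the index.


To raise an index with a diagonal metric: v^i = v_i / g_{ii}.
For index 3: v_3 = 6, g_{33} = 3
v^3 = 6 / 3 = 2

2


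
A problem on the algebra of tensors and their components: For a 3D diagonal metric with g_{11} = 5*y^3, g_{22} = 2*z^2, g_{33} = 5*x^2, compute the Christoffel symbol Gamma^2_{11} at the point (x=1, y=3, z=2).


For a diagonal metric, Gamma^k_{ij} = (1/2) g^{kk} (dg_{ik}/dx_j + dg_{jk}/dx_i - dg_{ij}/dx_k).
The metric is diagonal, so g_{ab} = 0 for a != b.
At the given point: g_{11} = 135, g_{22} = 8, g_{33} = 5
g^{22} = 1/8
dg_{12}/dx_1 = 0 (off-diagonal)
dg_{12}/dx_1 = 0 (off-diagonal)
dg_{11}/dx_2 = dg_{11}/dx_2 = 135
Numerator = 0 + 0 - 135 = -135
Gamma^2_{11} = -135 / (2 * 8) = -135/16

-135/16


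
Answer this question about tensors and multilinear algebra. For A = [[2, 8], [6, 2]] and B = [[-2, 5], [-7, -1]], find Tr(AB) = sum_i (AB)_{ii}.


Tr(AB) = sum_i (AB)_{ii} where (AB)_{ii} = sum_k A_{ik} B_{ki}.
(AB)_{11} = 2*-2 + 8*-7 = -60
(AB)_{22} = 6*5 + 2*-1 = 28
Tr(AB) = -60 + 28 = -32

-32


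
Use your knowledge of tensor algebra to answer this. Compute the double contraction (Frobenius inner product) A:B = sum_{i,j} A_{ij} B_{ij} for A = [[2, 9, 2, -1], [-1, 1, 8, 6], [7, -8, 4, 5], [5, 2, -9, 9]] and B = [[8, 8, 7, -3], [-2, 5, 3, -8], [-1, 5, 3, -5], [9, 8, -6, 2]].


A:B = sum over all i,j of A_{ij} * B_{ij}.
Row 1: 2*8=16, 9*8=72, 2*7=14, -1*-3=3 => row sum = 105
Row 2: -1*-2=2, 1*5=5, 8*3=24, 6*-8=-48 => row sum = -17
Row 3: 7*-1=-7, -8*5=-40, 4*3=12, 5*-5=-25 => row sum = -60
Row 4: 5*9=45, 2*8=16, -9*-6=54, 9*2=18 => row sum = 133
Total = 105 + -17 + -60 + 133 = 161

161


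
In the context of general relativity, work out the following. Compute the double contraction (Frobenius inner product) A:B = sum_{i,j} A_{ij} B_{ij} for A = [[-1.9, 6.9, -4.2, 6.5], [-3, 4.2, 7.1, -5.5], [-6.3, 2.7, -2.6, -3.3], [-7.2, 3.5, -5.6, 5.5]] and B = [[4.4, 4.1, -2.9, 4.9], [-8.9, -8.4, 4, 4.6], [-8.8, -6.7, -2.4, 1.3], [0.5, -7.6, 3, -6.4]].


A:B = sum over all i,j of A_{ij} * B_{ij}.
Row 1: -1.9*4.4=-8.36, 6.9*4.1=28.29, -4.2*-2.9=12.18, 6.5*4.9=31.85 => row sum = 63.96
Row 2: -3*-8.9=26.7, 4.2*-8.4=-35.28, 7.1*4=28.4, -5.5*4.6=-25.3 => row sum = -5.48
Row 3: -6.3*-8.8=55.44, 2.7*-6.7=-18.09, -2.6*-2.4=6.24, -3.3*1.3=-4.29 => row sum = 39.3
Row 4: -7.2*0.5=-3.6, 3.5*-7.6=-26.6, -5.6*3=-16.8, 5.5*-6.4=-35.2 => row sum = -82.2
Total = 63.96 + -5.48 + 39.3 + -82.2 = 15.58

15.58


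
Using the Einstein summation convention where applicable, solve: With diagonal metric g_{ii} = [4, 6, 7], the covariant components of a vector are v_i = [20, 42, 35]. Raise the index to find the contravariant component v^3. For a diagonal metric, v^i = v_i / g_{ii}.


To raise an index with a diagonal metric: v^i = v_i / g_{ii}.
For index 3: v_3 = 35, g_{33} = 7
v^3 = 35 / 7 = 5

5


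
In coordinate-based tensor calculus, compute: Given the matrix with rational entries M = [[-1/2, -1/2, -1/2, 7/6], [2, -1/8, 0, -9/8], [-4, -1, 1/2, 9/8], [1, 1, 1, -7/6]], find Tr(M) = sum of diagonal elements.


The trace is the sum of diagonal entries.
Diagonal: M[1,1] = -1/2, M[2,2] = -1/8, M[3,3] = 1/2, M[4,4] = -7/6
Tr(M) = -1/2 + -1/8 + 1/2 + -7/6
Computing step by step:
After adding M[1,1]: -1/2
After adding M[2,2]: -5/8
After adding M[3,3]: -1/8
After adding M[4,4]: -31/24
Tr(M) = -31/24

-31/24


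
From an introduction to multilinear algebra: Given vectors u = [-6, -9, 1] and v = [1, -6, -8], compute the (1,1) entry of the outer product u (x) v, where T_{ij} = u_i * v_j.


The outer product entry T_{ij} = u_i * v_j.
We need i=1, j=1.
u_1 = -6, v_1 = 1
T_{1,1} = -6 * 1 = -6

-6


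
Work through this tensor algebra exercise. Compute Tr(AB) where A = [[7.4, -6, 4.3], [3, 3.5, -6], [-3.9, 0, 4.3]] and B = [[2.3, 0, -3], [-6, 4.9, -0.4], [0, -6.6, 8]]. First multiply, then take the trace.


Tr(AB) = sum_i (AB)_{ii} where (AB)_{ii} = sum_k A_{ik} B_{ki}.
(AB)_{11} = 7.4*2.3 + -6*-6 + 4.3*0 = 53.02
(AB)_{22} = 3*0 + 3.5*4.9 + -6*-6.6 = 56.75
(AB)_{33} = -3.9*-3 + 0*-0.4 + 4.3*8 = 46.1
Tr(AB) = 53.02 + 56.75 + 46.1 = 155.87

155.87


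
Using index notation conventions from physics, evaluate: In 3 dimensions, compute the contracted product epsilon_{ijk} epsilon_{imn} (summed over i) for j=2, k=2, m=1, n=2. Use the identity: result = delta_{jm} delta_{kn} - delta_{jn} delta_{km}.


Using the identity: epsilon_{ijk} epsilon_{imn} = delta_{jm} delta_{kn} - delta_{jn} delta_{km}.
delta_{21} = 0
delta_{22} = 1
delta_{22} = 1
delta_{21} = 0
Result = 0 * 1 - 1 * 0 = 0 - 0 = 0

0


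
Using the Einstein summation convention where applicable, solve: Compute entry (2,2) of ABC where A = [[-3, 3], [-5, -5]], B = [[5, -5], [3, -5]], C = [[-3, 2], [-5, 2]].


(ABC)_{22} = sum_m (AB)_{2m} C_{m2}. First compute row 2 of AB.
(AB)_{21} = -5*5 + -5*3 = -40
(AB)_{22} = -5*-5 + -5*-5 = 50
Now contract with column 2 of C:
(AB)_{21} * C_{12} = -40 * 2 = -80
(AB)_{22} * C_{22} = 50 * 2 = 100
(ABC)_{22} = -80 + 100 = 20

20


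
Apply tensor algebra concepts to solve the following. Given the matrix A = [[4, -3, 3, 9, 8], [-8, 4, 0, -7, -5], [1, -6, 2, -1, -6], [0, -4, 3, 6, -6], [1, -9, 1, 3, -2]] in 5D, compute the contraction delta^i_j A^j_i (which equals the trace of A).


The contraction (trace) of a rank-2 tensor is the sum of its diagonal elements.
Diagonal entries: A[1,1] = 4, A[2,2] = 4, A[3,3] = 2, A[4,4] = 6, A[5,5] = -2
Tr(A) = 4 + 4 + 2 + 6 + -2 = 14

14
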